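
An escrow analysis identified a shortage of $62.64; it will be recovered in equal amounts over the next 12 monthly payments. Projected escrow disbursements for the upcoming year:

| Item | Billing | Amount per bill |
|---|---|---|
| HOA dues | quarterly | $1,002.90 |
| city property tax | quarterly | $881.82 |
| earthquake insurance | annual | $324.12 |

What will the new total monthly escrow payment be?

$660.47

HOA dues = $1,002.90 × 4 = $4,011.60 annually
City property tax = $881.82 × 4 = $3,527.28 annually
Earthquake insurance = $324.12 annually
Annual escrow total = $7,863.00
Monthly escrow = $7,863.00 / 12 = $655.25
Monthly shortage recovery: $62.64 / 12 = $5.22
Adjusted monthly = $655.25 + $5.22 = $660.47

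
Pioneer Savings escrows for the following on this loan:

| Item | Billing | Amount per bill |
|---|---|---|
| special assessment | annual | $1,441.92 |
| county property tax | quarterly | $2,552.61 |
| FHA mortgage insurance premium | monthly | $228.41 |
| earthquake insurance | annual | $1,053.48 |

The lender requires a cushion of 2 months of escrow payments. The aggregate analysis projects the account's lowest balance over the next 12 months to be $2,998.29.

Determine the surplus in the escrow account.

Special assessment = $1,441.92
County property tax = $2,552.61 × 4 = $10,210.44
FHA mortgage insurance premium = $228.41 × 12 = $2,740.92
Earthquake insurance = $1,053.48
Annual escrow total = $15,446.76
Monthly = $15,446.76 ÷ 12 = $1,287.23
Cushion = 2 × $1,287.23 = $2,574.46
Surplus = $2,998.29 − $2,574.46 = $423.83

$423.83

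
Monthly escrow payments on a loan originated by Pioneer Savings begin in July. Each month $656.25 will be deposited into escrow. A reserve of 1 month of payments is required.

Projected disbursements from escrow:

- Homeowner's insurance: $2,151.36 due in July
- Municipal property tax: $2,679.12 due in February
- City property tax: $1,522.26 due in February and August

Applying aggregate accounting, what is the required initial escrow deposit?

Cushion = 1 × $656.25 = $656.25
Trial balance (start $0, +$656.25 each month, − disbursements):
  Jul: +$656.25 − $2,151.36 → -$1,495.11
  Aug: +$656.25 − $1,522.26 → -$2,361.12
  Sep: +$656.25 → -$1,704.87
  Oct: +$656.25 → -$1,048.62
  Nov: +$656.25 → -$392.37
  Dec: +$656.25 → $263.88
  Jan: +$656.25 → $920.13
  Feb: +$656.25 − $4,201.38 → -$2,625.00
  Mar: +$656.25 → -$1,968.75
  Apr: +$656.25 → -$1,312.50
  May: +$656.25 → -$656.25
  Jun: +$656.25 → $0.00
Lowest trial balance = -$2,625.00 (Feb)
Initial deposit = cushion − low point = $656.25 − (-$2,625.00) = $3,281.25

$3,281.25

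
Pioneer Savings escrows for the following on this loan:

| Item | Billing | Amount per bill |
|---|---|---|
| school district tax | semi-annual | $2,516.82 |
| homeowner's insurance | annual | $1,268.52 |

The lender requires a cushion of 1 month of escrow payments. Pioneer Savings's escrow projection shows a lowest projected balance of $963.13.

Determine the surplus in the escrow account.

$437.95

School district tax = $2,516.82 × 2 = $5,033.64 annually
Homeowner's insurance = $1,268.52 annually
Yearly total = $5,033.64 + $1,268.52 = $6,302.16
Monthly escrow = $6,302.16 ÷ 12 = $525.18
Required reserve = 1 × $525.18 = $525.18
Excess over cushion: $963.13 − $525.18 = $437.95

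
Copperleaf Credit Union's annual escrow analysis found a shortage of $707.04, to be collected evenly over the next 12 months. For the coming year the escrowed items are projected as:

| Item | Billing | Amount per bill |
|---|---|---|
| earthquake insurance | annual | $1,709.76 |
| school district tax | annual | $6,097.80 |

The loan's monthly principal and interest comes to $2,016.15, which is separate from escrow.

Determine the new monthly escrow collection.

Earthquake insurance = $1,709.76
School district tax = $6,097.80
Total annual escrow = $1,709.76 + $6,097.80 = $7,807.56
Base monthly escrow = $7,807.56 ÷ 12 = $650.63
Monthly shortage recovery: $707.04 ÷ 12 = $58.92
Adjusted monthly = $650.63 + $58.92 = $709.55

$709.55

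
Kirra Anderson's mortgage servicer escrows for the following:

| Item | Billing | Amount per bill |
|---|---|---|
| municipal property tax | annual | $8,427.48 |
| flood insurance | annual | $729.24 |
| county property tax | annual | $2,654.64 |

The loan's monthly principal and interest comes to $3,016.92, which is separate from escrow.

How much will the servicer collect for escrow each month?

$984.28

Municipal property tax: $8,427.48 per year
Flood insurance: $729.24 per year
County property tax: $2,654.64 per year
Annual escrow total = $11,811.36
Per month = $11,811.36 ÷ 12 = $984.28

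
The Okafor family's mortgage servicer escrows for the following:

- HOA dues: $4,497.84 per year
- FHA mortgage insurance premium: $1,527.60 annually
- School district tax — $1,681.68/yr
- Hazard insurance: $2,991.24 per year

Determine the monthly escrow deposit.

HOA dues = $4,497.84/yr
FHA mortgage insurance premium = $1,527.60/yr
School district tax = $1,681.68/yr
Hazard insurance = $2,991.24/yr
Total per year = $4,497.84 + $1,527.60 + $1,681.68 + $2,991.24 = $10,698.36
Base monthly escrow = $10,698.36 / 12 = $891.53

$891.53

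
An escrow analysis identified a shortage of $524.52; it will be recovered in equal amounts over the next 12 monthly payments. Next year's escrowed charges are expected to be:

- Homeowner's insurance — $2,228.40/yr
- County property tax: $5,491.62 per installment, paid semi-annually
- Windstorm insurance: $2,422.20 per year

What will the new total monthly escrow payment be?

$1,346.53

Homeowner's insurance = $2,228.40 annually
County property tax = $5,491.62 × 2 = $10,983.24 annually
Windstorm insurance = $2,422.20 annually
Total annual escrow = $15,633.84
Base monthly escrow = $15,633.84 ÷ 12 = $1,302.82
Monthly shortage recovery: $524.52 ÷ 12 = $43.71
New monthly escrow = $1,302.82 + $43.71 = $1,346.53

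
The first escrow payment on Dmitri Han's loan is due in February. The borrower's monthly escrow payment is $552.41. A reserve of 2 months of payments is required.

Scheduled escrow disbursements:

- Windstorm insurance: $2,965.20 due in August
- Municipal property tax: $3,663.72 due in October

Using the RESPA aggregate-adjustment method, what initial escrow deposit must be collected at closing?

$2,762.05

Cushion = 2 × $552.41 = $1,104.82
Trial balance (start $0, +$552.41 each month, − disbursements):
  Feb: +$552.41 → $552.41
  Mar: +$552.41 → $1,104.82
  Apr: +$552.41 → $1,657.23
  May: +$552.41 → $2,209.64
  Jun: +$552.41 → $2,762.05
  Jul: +$552.41 → $3,314.46
  Aug: +$552.41 − $2,965.20 → $901.67
  Sep: +$552.41 → $1,454.08
  Oct: +$552.41 − $3,663.72 → -$1,657.23
  Nov: +$552.41 → -$1,104.82
  Dec: +$552.41 → -$552.41
  Jan: +$552.41 → $0.00
Lowest trial balance = -$1,657.23 (Oct)
Initial deposit = cushion − low point = $1,104.82 − (-$1,657.23) = $2,762.05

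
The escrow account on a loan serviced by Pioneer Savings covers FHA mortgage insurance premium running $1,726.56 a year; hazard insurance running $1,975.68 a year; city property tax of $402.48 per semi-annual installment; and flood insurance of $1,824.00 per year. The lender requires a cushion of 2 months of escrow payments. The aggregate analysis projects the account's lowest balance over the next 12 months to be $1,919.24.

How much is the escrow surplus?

$864.04

FHA mortgage insurance premium: $1,726.56 annually
Hazard insurance: $1,975.68 annually
City property tax: $402.48 × 2 = $804.96 annually
Flood insurance: $1,824.00 annually
Yearly total = $1,726.56 + $1,975.68 + $804.96 + $1,824.00 = $6,331.20
Monthly escrow = $6,331.20 / 12 = $527.60
Required reserve = 2 × $527.60 = $1,055.20
Excess over cushion: $1,919.24 − $1,055.20 = $864.04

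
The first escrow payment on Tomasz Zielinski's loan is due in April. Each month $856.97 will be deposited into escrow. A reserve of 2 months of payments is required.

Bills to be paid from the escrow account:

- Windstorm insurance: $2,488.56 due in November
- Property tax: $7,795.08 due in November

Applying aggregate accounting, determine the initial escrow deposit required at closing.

Cushion = 2 × $856.97 = $1,713.94
Trial balance (start $0, +$856.97 each month, − disbursements):
  Apr: +$856.97 → $856.97
  May: +$856.97 → $1,713.94
  Jun: +$856.97 → $2,570.91
  Jul: +$856.97 → $3,427.88
  Aug: +$856.97 → $4,284.85
  Sep: +$856.97 → $5,141.82
  Oct: +$856.97 → $5,998.79
  Nov: +$856.97 − $10,283.64 → -$3,427.88
  Dec: +$856.97 → -$2,570.91
  Jan: +$856.97 → -$1,713.94
  Feb: +$856.97 → -$856.97
  Mar: +$856.97 → $0.00
Lowest trial balance = -$3,427.88 (Nov)
Initial deposit = cushion − low point = $1,713.94 − (-$3,427.88) = $5,141.82

$5,141.82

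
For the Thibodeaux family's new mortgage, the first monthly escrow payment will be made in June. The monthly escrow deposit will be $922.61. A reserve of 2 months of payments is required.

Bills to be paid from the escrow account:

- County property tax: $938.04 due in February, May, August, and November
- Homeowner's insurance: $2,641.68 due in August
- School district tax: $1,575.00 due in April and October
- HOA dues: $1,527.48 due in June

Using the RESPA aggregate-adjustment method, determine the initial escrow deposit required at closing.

$4,184.59

Cushion = 2 × $922.61 = $1,845.22
Trial balance (start $0, +$922.61 each month, − disbursements):
  Jun: +$922.61 − $1,527.48 → -$604.87
  Jul: +$922.61 → $317.74
  Aug: +$922.61 − $3,579.72 → -$2,339.37
  Sep: +$922.61 → -$1,416.76
  Oct: +$922.61 − $1,575.00 → -$2,069.15
  Nov: +$922.61 − $938.04 → -$2,084.58
  Dec: +$922.61 → -$1,161.97
  Jan: +$922.61 → -$239.36
  Feb: +$922.61 − $938.04 → -$254.79
  Mar: +$922.61 → $667.82
  Apr: +$922.61 − $1,575.00 → $15.43
  May: +$922.61 − $938.04 → $0.00
Lowest trial balance = -$2,339.37 (Aug)
Initial deposit = cushion − low point = $1,845.22 − (-$2,339.37) = $4,184.59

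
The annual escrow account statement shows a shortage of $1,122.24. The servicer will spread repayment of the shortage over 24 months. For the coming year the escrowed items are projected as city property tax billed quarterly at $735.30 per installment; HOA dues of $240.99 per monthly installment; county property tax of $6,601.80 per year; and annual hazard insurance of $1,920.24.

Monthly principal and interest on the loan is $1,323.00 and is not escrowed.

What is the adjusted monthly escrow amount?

$1,243.02

City property tax — $735.30 × 4 = $2,941.20
HOA dues — $240.99 × 12 = $2,891.88
County property tax — $6,601.80
Hazard insurance — $1,920.24
Total per year = $14,355.12
Per month = $14,355.12 ÷ 12 = $1,196.26
Shortage per month = $1,122.24 / 24 = $46.76
Adjusted monthly = $1,196.26 + $46.76 = $1,243.02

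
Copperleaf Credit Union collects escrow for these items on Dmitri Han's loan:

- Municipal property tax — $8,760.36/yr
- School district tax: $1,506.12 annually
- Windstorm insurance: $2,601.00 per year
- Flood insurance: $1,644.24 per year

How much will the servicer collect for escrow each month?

$1,209.31

Municipal property tax: $8,760.36
School district tax: $1,506.12
Windstorm insurance: $2,601.00
Flood insurance: $1,644.24
Yearly total = $8,760.36 + $1,506.12 + $2,601.00 + $1,644.24 = $14,511.72
Monthly = $14,511.72 / 12 = $1,209.31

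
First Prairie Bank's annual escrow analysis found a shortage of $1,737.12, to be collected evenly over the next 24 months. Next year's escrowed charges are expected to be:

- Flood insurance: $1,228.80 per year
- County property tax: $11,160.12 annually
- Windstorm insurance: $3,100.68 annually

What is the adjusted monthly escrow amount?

Flood insurance — $1,228.80 per year
County property tax — $11,160.12 per year
Windstorm insurance — $3,100.68 per year
Total per year = $15,489.60
Base monthly escrow = $15,489.60 ÷ 12 = $1,290.80
Monthly shortage recovery: $1,737.12 ÷ 24 = $72.38
Adjusted monthly = $1,290.80 + $72.38 = $1,363.18

$1,363.18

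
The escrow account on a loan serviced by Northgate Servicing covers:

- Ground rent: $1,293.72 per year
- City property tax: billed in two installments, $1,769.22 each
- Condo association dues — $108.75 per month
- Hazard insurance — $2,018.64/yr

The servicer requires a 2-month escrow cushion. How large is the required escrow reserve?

Ground rent — $1,293.72
City property tax — $1,769.22 × 2 = $3,538.44
Condo association dues — $108.75 × 12 = $1,305.00
Hazard insurance — $2,018.64
Total per year = $1,293.72 + $3,538.44 + $1,305.00 + $2,018.64 = $8,155.80
Per month = $8,155.80 ÷ 12 = $679.65
Required cushion = 2 × $679.65 = $1,359.30

$1,359.30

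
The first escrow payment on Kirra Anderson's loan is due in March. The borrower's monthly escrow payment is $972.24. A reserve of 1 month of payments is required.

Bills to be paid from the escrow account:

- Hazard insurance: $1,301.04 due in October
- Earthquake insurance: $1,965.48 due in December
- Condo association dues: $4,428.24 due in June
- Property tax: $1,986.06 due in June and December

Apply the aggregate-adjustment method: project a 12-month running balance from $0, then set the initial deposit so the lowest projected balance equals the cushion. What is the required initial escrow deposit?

Cushion = 1 × $972.24 = $972.24
Trial balance (start $0, +$972.24 each month, − disbursements):
  Mar: +$972.24 → $972.24
  Apr: +$972.24 → $1,944.48
  May: +$972.24 → $2,916.72
  Jun: +$972.24 − $6,414.30 → -$2,525.34
  Jul: +$972.24 → -$1,553.10
  Aug: +$972.24 → -$580.86
  Sep: +$972.24 → $391.38
  Oct: +$972.24 − $1,301.04 → $62.58
  Nov: +$972.24 → $1,034.82
  Dec: +$972.24 − $3,951.54 → -$1,944.48
  Jan: +$972.24 → -$972.24
  Feb: +$972.24 → $0.00
Lowest trial balance = -$2,525.34 (Jun)
Initial deposit = cushion − low point = $972.24 − (-$2,525.34) = $3,497.58

$3,497.58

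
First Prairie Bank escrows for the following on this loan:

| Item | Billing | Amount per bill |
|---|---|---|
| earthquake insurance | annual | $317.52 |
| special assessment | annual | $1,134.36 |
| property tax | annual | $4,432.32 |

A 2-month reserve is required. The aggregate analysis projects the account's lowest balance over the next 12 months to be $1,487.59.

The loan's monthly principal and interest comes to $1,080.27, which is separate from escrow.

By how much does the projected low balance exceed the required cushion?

$506.89

Earthquake insurance: $317.52/yr
Special assessment: $1,134.36/yr
Property tax: $4,432.32/yr
Yearly total = $317.52 + $1,134.36 + $4,432.32 = $5,884.20
Per month = $5,884.20 / 12 = $490.35
Cushion = 2 × $490.35 = $980.70
Excess over cushion: $1,487.59 − $980.70 = $506.89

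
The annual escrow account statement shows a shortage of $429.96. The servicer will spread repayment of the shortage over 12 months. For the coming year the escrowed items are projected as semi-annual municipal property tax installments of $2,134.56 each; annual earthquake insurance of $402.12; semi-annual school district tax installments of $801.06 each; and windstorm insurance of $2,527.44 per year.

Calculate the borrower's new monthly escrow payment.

Municipal property tax: $2,134.56 × 2 = $4,269.12
Earthquake insurance: $402.12
School district tax: $801.06 × 2 = $1,602.12
Windstorm insurance: $2,527.44
Yearly total = $4,269.12 + $402.12 + $1,602.12 + $2,527.44 = $8,800.80
Base monthly escrow = $8,800.80 ÷ 12 = $733.40
Monthly shortage recovery: $429.96 ÷ 12 = $35.83
Adjusted monthly = $733.40 + $35.83 = $769.23

$769.23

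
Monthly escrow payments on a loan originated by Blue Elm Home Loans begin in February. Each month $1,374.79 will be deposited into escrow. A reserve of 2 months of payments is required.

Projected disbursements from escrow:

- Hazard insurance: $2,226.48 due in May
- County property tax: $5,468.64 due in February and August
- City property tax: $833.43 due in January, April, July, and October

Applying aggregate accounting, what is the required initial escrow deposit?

$7,956.67

Cushion = 2 × $1,374.79 = $2,749.58
Trial balance (start $0, +$1,374.79 each month, − disbursements):
  Feb: +$1,374.79 − $5,468.64 → -$4,093.85
  Mar: +$1,374.79 → -$2,719.06
  Apr: +$1,374.79 − $833.43 → -$2,177.70
  May: +$1,374.79 − $2,226.48 → -$3,029.39
  Jun: +$1,374.79 → -$1,654.60
  Jul: +$1,374.79 − $833.43 → -$1,113.24
  Aug: +$1,374.79 − $5,468.64 → -$5,207.09
  Sep: +$1,374.79 → -$3,832.30
  Oct: +$1,374.79 − $833.43 → -$3,290.94
  Nov: +$1,374.79 → -$1,916.15
  Dec: +$1,374.79 → -$541.36
  Jan: +$1,374.79 − $833.43 → $0.00
Lowest trial balance = -$5,207.09 (Aug)
Initial deposit = cushion − low point = $2,749.58 − (-$5,207.09) = $7,956.67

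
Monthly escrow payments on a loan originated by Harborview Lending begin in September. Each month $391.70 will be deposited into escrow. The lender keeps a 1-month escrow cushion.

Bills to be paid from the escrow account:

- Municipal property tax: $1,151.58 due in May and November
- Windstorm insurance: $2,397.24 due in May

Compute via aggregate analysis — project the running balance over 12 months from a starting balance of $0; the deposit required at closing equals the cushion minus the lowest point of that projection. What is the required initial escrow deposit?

Cushion = 1 × $391.70 = $391.70
Trial balance (start $0, +$391.70 each month, − disbursements):
  Sep: +$391.70 → $391.70
  Oct: +$391.70 → $783.40
  Nov: +$391.70 − $1,151.58 → $23.52
  Dec: +$391.70 → $415.22
  Jan: +$391.70 → $806.92
  Feb: +$391.70 → $1,198.62
  Mar: +$391.70 → $1,590.32
  Apr: +$391.70 → $1,982.02
  May: +$391.70 − $3,548.82 → -$1,175.10
  Jun: +$391.70 → -$783.40
  Jul: +$391.70 → -$391.70
  Aug: +$391.70 → $0.00
Lowest trial balance = -$1,175.10 (May)
Initial deposit = cushion − low point = $391.70 − (-$1,175.10) = $1,566.80

$1,566.80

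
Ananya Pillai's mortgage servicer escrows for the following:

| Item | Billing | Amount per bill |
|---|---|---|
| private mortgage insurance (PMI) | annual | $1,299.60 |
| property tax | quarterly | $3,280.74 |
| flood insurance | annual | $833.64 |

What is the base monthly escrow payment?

Private mortgage insurance (PMI) = $1,299.60
Property tax = $3,280.74 × 4 = $13,122.96
Flood insurance = $833.64
Yearly total = $1,299.60 + $13,122.96 + $833.64 = $15,256.20
Monthly = $15,256.20 / 12 = $1,271.35

$1,271.35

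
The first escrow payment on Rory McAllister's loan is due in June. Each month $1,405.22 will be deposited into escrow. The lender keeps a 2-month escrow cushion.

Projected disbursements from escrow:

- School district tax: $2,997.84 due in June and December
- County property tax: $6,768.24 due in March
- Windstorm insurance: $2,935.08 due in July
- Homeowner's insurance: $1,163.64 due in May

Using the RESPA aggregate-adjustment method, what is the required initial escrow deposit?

$5,932.92

Cushion = 2 × $1,405.22 = $2,810.44
Trial balance (start $0, +$1,405.22 each month, − disbursements):
  Jun: +$1,405.22 − $2,997.84 → -$1,592.62
  Jul: +$1,405.22 − $2,935.08 → -$3,122.48
  Aug: +$1,405.22 → -$1,717.26
  Sep: +$1,405.22 → -$312.04
  Oct: +$1,405.22 → $1,093.18
  Nov: +$1,405.22 → $2,498.40
  Dec: +$1,405.22 − $2,997.84 → $905.78
  Jan: +$1,405.22 → $2,311.00
  Feb: +$1,405.22 → $3,716.22
  Mar: +$1,405.22 − $6,768.24 → -$1,646.80
  Apr: +$1,405.22 → -$241.58
  May: +$1,405.22 − $1,163.64 → $0.00
Lowest trial balance = -$3,122.48 (Jul)
Initial deposit = cushion − low point = $2,810.44 − (-$3,122.48) = $5,932.92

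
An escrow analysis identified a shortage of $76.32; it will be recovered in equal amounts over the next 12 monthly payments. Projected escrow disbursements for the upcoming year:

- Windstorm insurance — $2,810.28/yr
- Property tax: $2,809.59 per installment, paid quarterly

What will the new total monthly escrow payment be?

$1,177.08

Windstorm insurance — $2,810.28/yr
Property tax — $2,809.59 × 4 = $11,238.36/yr
Annual escrow total = $14,048.64
Per month = $14,048.64 ÷ 12 = $1,170.72
Shortage spread = $76.32 / 12 = $6.36/mo
New monthly escrow = $1,170.72 + $6.36 = $1,177.08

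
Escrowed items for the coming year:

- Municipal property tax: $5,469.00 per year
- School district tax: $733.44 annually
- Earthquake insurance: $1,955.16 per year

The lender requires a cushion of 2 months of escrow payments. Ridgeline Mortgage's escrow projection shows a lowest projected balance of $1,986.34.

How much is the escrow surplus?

Municipal property tax = $5,469.00
School district tax = $733.44
Earthquake insurance = $1,955.16
Yearly total = $5,469.00 + $733.44 + $1,955.16 = $8,157.60
Per month = $8,157.60 / 12 = $679.80
Required cushion = 2 × $679.80 = $1,359.60
Surplus = $1,986.34 − $1,359.60 = $626.74

$626.74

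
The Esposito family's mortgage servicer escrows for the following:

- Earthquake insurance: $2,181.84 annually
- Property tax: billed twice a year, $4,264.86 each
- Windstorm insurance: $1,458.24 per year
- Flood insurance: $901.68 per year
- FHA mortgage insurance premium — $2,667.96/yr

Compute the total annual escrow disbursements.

$15,739.44

Earthquake insurance: $2,181.84 annually
Property tax: $4,264.86 × 2 = $8,529.72 annually
Windstorm insurance: $1,458.24 annually
Flood insurance: $901.68 annually
FHA mortgage insurance premium: $2,667.96 annually
Total annual escrow = $2,181.84 + $8,529.72 + $1,458.24 + $901.68 + $2,667.96 = $15,739.44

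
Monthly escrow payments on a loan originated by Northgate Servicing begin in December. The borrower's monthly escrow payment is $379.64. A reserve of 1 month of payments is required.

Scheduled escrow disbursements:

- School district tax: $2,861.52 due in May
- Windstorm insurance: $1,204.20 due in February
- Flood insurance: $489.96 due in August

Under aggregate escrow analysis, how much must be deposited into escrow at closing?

Cushion = 1 × $379.64 = $379.64
Trial balance (start $0, +$379.64 each month, − disbursements):
  Dec: +$379.64 → $379.64
  Jan: +$379.64 → $759.28
  Feb: +$379.64 − $1,204.20 → -$65.28
  Mar: +$379.64 → $314.36
  Apr: +$379.64 → $694.00
  May: +$379.64 − $2,861.52 → -$1,787.88
  Jun: +$379.64 → -$1,408.24
  Jul: +$379.64 → -$1,028.60
  Aug: +$379.64 − $489.96 → -$1,138.92
  Sep: +$379.64 → -$759.28
  Oct: +$379.64 → -$379.64
  Nov: +$379.64 → $0.00
Lowest trial balance = -$1,787.88 (May)
Initial deposit = cushion − low point = $379.64 − (-$1,787.88) = $2,167.52

$2,167.52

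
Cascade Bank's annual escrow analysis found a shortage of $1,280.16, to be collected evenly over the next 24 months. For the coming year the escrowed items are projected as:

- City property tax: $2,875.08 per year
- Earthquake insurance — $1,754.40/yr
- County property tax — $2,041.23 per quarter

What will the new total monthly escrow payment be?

$1,119.54

City property tax = $2,875.08
Earthquake insurance = $1,754.40
County property tax = $2,041.23 × 4 = $8,164.92
Yearly total = $12,794.40
Base monthly escrow = $12,794.40 ÷ 12 = $1,066.20
Shortage spread = $1,280.16 ÷ 24 = $53.34/mo
New monthly escrow = $1,066.20 + $53.34 = $1,119.54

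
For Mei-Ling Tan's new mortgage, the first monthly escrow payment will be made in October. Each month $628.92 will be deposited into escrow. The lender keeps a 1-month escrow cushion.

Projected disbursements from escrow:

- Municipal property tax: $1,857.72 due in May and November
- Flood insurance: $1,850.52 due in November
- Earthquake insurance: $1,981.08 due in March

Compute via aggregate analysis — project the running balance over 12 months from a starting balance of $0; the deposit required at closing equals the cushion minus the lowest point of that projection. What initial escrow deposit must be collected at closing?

Cushion = 1 × $628.92 = $628.92
Trial balance (start $0, +$628.92 each month, − disbursements):
  Oct: +$628.92 → $628.92
  Nov: +$628.92 − $3,708.24 → -$2,450.40
  Dec: +$628.92 → -$1,821.48
  Jan: +$628.92 → -$1,192.56
  Feb: +$628.92 → -$563.64
  Mar: +$628.92 − $1,981.08 → -$1,915.80
  Apr: +$628.92 → -$1,286.88
  May: +$628.92 − $1,857.72 → -$2,515.68
  Jun: +$628.92 → -$1,886.76
  Jul: +$628.92 → -$1,257.84
  Aug: +$628.92 → -$628.92
  Sep: +$628.92 → $0.00
Lowest trial balance = -$2,515.68 (May)
Initial deposit = cushion − low point = $628.92 − (-$2,515.68) = $3,144.60

$3,144.60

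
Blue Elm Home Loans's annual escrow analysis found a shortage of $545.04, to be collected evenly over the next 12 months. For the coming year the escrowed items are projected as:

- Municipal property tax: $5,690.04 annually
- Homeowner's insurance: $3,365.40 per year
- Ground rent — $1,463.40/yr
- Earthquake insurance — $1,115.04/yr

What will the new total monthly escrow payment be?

$1,014.91

Municipal property tax — $5,690.04
Homeowner's insurance — $3,365.40
Ground rent — $1,463.40
Earthquake insurance — $1,115.04
Yearly total = $5,690.04 + $3,365.40 + $1,463.40 + $1,115.04 = $11,633.88
Base monthly escrow = $11,633.88 ÷ 12 = $969.49
Shortage per month = $545.04 ÷ 12 = $45.42
Adjusted monthly = $969.49 + $45.42 = $1,014.91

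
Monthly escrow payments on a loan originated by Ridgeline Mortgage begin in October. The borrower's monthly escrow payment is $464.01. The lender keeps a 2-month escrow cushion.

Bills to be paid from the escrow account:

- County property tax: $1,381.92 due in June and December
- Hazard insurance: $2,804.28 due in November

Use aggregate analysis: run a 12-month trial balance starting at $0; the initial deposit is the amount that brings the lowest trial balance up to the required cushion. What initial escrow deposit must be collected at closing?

$3,722.19

Cushion = 2 × $464.01 = $928.02
Trial balance (start $0, +$464.01 each month, − disbursements):
  Oct: +$464.01 → $464.01
  Nov: +$464.01 − $2,804.28 → -$1,876.26
  Dec: +$464.01 − $1,381.92 → -$2,794.17
  Jan: +$464.01 → -$2,330.16
  Feb: +$464.01 → -$1,866.15
  Mar: +$464.01 → -$1,402.14
  Apr: +$464.01 → -$938.13
  May: +$464.01 → -$474.12
  Jun: +$464.01 − $1,381.92 → -$1,392.03
  Jul: +$464.01 → -$928.02
  Aug: +$464.01 → -$464.01
  Sep: +$464.01 → $0.00
Lowest trial balance = -$2,794.17 (Dec)
Initial deposit = cushion − low point = $928.02 − (-$2,794.17) = $3,722.19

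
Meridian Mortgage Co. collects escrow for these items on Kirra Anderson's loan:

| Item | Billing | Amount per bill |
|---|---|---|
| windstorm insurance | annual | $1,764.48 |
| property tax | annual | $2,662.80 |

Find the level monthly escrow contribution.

$368.94

Windstorm insurance = $1,764.48
Property tax = $2,662.80
Total annual escrow = $1,764.48 + $2,662.80 = $4,427.28
Per month = $4,427.28 ÷ 12 = $368.94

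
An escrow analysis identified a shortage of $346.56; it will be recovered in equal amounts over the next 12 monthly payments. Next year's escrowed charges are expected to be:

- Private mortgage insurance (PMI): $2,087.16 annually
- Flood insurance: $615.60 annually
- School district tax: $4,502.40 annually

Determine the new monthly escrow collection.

Private mortgage insurance (PMI): $2,087.16 per year
Flood insurance: $615.60 per year
School district tax: $4,502.40 per year
Yearly total = $7,205.16
Per month = $7,205.16 ÷ 12 = $600.43
Shortage spread = $346.56 / 12 = $28.88/mo
New monthly escrow = $600.43 + $28.88 = $629.31

$629.31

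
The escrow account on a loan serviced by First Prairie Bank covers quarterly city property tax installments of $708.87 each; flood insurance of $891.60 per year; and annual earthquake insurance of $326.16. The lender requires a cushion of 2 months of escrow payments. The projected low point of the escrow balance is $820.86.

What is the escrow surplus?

City property tax: $708.87 × 4 = $2,835.48 per year
Flood insurance: $891.60 per year
Earthquake insurance: $326.16 per year
Combined annual = $2,835.48 + $891.60 + $326.16 = $4,053.24
Per month = $4,053.24 ÷ 12 = $337.77
Required reserve = 2 × $337.77 = $675.54
Excess over cushion: $820.86 − $675.54 = $145.32

$145.32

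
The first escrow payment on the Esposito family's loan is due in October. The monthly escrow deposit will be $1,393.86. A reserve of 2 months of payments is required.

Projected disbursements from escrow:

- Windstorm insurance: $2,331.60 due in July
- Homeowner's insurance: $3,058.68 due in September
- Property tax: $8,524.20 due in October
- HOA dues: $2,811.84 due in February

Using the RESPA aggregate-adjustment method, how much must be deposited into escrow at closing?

Cushion = 2 × $1,393.86 = $2,787.72
Trial balance (start $0, +$1,393.86 each month, − disbursements):
  Oct: +$1,393.86 − $8,524.20 → -$7,130.34
  Nov: +$1,393.86 → -$5,736.48
  Dec: +$1,393.86 → -$4,342.62
  Jan: +$1,393.86 → -$2,948.76
  Feb: +$1,393.86 − $2,811.84 → -$4,366.74
  Mar: +$1,393.86 → -$2,972.88
  Apr: +$1,393.86 → -$1,579.02
  May: +$1,393.86 → -$185.16
  Jun: +$1,393.86 → $1,208.70
  Jul: +$1,393.86 − $2,331.60 → $270.96
  Aug: +$1,393.86 → $1,664.82
  Sep: +$1,393.86 − $3,058.68 → $0.00
Lowest trial balance = -$7,130.34 (Oct)
Initial deposit = cushion − low point = $2,787.72 − (-$7,130.34) = $9,918.06

$9,918.06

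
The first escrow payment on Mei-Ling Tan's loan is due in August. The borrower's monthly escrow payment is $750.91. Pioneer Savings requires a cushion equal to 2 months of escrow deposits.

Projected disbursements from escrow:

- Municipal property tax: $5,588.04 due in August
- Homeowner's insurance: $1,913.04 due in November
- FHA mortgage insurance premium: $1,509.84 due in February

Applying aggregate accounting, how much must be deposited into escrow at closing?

Cushion = 2 × $750.91 = $1,501.82
Trial balance (start $0, +$750.91 each month, − disbursements):
  Aug: +$750.91 − $5,588.04 → -$4,837.13
  Sep: +$750.91 → -$4,086.22
  Oct: +$750.91 → -$3,335.31
  Nov: +$750.91 − $1,913.04 → -$4,497.44
  Dec: +$750.91 → -$3,746.53
  Jan: +$750.91 → -$2,995.62
  Feb: +$750.91 − $1,509.84 → -$3,754.55
  Mar: +$750.91 → -$3,003.64
  Apr: +$750.91 → -$2,252.73
  May: +$750.91 → -$1,501.82
  Jun: +$750.91 → -$750.91
  Jul: +$750.91 → $0.00
Lowest trial balance = -$4,837.13 (Aug)
Initial deposit = cushion − low point = $1,501.82 − (-$4,837.13) = $6,338.95

$6,338.95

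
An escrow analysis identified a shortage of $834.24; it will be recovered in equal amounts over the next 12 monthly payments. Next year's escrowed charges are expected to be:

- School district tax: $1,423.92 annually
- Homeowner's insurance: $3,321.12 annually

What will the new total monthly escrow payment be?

$464.94

School district tax — $1,423.92 annually
Homeowner's insurance — $3,321.12 annually
Combined annual = $1,423.92 + $3,321.12 = $4,745.04
Monthly escrow = $4,745.04 ÷ 12 = $395.42
Shortage spread = $834.24 ÷ 12 = $69.52/mo
New monthly escrow = $395.42 + $69.52 = $464.94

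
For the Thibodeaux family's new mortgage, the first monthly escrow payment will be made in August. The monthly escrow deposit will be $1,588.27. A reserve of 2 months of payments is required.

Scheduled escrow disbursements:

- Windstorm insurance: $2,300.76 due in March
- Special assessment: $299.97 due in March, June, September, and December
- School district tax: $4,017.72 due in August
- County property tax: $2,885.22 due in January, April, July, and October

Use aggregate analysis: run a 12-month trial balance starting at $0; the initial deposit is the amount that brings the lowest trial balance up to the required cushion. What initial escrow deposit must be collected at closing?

$5,614.64

Cushion = 2 × $1,588.27 = $3,176.54
Trial balance (start $0, +$1,588.27 each month, − disbursements):
  Aug: +$1,588.27 − $4,017.72 → -$2,429.45
  Sep: +$1,588.27 − $299.97 → -$1,141.15
  Oct: +$1,588.27 − $2,885.22 → -$2,438.10
  Nov: +$1,588.27 → -$849.83
  Dec: +$1,588.27 − $299.97 → $438.47
  Jan: +$1,588.27 − $2,885.22 → -$858.48
  Feb: +$1,588.27 → $729.79
  Mar: +$1,588.27 − $2,600.73 → -$282.67
  Apr: +$1,588.27 − $2,885.22 → -$1,579.62
  May: +$1,588.27 → $8.65
  Jun: +$1,588.27 − $299.97 → $1,296.95
  Jul: +$1,588.27 − $2,885.22 → $0.00
Lowest trial balance = -$2,438.10 (Oct)
Initial deposit = cushion − low point = $3,176.54 − (-$2,438.10) = $5,614.64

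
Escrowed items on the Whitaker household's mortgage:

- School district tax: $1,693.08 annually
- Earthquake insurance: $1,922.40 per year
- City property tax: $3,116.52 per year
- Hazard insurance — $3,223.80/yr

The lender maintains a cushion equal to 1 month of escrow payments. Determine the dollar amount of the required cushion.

$829.65

School district tax: $1,693.08/yr
Earthquake insurance: $1,922.40/yr
City property tax: $3,116.52/yr
Hazard insurance: $3,223.80/yr
Annual escrow total = $1,693.08 + $1,922.40 + $3,116.52 + $3,223.80 = $9,955.80
Monthly escrow = $9,955.80 ÷ 12 = $829.65
Required cushion = 1 × $829.65 = $829.65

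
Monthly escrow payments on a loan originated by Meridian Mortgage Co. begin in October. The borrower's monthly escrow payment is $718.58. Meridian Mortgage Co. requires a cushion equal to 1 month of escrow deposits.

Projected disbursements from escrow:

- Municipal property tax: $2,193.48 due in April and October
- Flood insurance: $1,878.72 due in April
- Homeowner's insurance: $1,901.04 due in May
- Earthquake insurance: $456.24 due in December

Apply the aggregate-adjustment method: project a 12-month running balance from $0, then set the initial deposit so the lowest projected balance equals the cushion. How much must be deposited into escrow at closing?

$3,592.90

Cushion = 1 × $718.58 = $718.58
Trial balance (start $0, +$718.58 each month, − disbursements):
  Oct: +$718.58 − $2,193.48 → -$1,474.90
  Nov: +$718.58 → -$756.32
  Dec: +$718.58 − $456.24 → -$493.98
  Jan: +$718.58 → $224.60
  Feb: +$718.58 → $943.18
  Mar: +$718.58 → $1,661.76
  Apr: +$718.58 − $4,072.20 → -$1,691.86
  May: +$718.58 − $1,901.04 → -$2,874.32
  Jun: +$718.58 → -$2,155.74
  Jul: +$718.58 → -$1,437.16
  Aug: +$718.58 → -$718.58
  Sep: +$718.58 → $0.00
Lowest trial balance = -$2,874.32 (May)
Initial deposit = cushion − low point = $718.58 − (-$2,874.32) = $3,592.90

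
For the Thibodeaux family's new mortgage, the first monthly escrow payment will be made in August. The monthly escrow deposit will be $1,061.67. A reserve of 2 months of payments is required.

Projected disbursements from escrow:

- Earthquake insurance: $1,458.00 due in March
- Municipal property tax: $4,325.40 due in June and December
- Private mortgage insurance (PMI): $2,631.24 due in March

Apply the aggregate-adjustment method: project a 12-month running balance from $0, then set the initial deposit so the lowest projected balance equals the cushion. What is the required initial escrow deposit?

$3,185.01

Cushion = 2 × $1,061.67 = $2,123.34
Trial balance (start $0, +$1,061.67 each month, − disbursements):
  Aug: +$1,061.67 → $1,061.67
  Sep: +$1,061.67 → $2,123.34
  Oct: +$1,061.67 → $3,185.01
  Nov: +$1,061.67 → $4,246.68
  Dec: +$1,061.67 − $4,325.40 → $982.95
  Jan: +$1,061.67 → $2,044.62
  Feb: +$1,061.67 → $3,106.29
  Mar: +$1,061.67 − $4,089.24 → $78.72
  Apr: +$1,061.67 → $1,140.39
  May: +$1,061.67 → $2,202.06
  Jun: +$1,061.67 − $4,325.40 → -$1,061.67
  Jul: +$1,061.67 → $0.00
Lowest trial balance = -$1,061.67 (Jun)
Initial deposit = cushion − low point = $2,123.34 − (-$1,061.67) = $3,185.01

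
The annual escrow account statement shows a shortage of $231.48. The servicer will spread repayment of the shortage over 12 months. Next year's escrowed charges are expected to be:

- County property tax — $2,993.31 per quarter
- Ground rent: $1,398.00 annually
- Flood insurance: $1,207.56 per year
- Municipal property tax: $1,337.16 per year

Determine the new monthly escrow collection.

County property tax = $2,993.31 × 4 = $11,973.24 annually
Ground rent = $1,398.00 annually
Flood insurance = $1,207.56 annually
Municipal property tax = $1,337.16 annually
Yearly total = $11,973.24 + $1,398.00 + $1,207.56 + $1,337.16 = $15,915.96
Monthly escrow = $15,915.96 / 12 = $1,326.33
Shortage per month = $231.48 / 12 = $19.29
Adjusted monthly = $1,326.33 + $19.29 = $1,345.62

$1,345.62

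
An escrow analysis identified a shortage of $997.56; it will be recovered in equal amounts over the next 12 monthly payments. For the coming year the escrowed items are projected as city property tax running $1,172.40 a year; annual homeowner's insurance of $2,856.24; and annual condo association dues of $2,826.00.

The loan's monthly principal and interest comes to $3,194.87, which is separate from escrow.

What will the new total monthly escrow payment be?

City property tax — $1,172.40/yr
Homeowner's insurance — $2,856.24/yr
Condo association dues — $2,826.00/yr
Annual escrow total = $1,172.40 + $2,856.24 + $2,826.00 = $6,854.64
Monthly escrow = $6,854.64 ÷ 12 = $571.22
Monthly shortage recovery: $997.56 / 12 = $83.13
New monthly escrow = $571.22 + $83.13 = $654.35

$654.35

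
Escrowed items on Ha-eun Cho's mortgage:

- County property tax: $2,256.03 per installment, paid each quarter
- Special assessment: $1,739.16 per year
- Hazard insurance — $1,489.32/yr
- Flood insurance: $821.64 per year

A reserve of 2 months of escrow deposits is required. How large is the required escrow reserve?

County property tax — $2,256.03 × 4 = $9,024.12
Special assessment — $1,739.16
Hazard insurance — $1,489.32
Flood insurance — $821.64
Combined annual = $13,074.24
Per month = $13,074.24 / 12 = $1,089.52
Required cushion = 2 × $1,089.52 = $2,179.04

$2,179.04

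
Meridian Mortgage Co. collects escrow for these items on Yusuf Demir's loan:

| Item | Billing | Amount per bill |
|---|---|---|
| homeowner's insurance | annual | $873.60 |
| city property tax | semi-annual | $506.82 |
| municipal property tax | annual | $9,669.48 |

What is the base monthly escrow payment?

$963.06

Homeowner's insurance — $873.60 per year
City property tax — $506.82 × 2 = $1,013.64 per year
Municipal property tax — $9,669.48 per year
Annual escrow total = $11,556.72
Monthly escrow = $11,556.72 ÷ 12 = $963.06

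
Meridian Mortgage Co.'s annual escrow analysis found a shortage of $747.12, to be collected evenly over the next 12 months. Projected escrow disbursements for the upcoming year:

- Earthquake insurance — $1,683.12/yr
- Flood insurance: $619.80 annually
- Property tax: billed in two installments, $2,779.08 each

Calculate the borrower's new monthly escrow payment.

Earthquake insurance = $1,683.12 annually
Flood insurance = $619.80 annually
Property tax = $2,779.08 × 2 = $5,558.16 annually
Yearly total = $1,683.12 + $619.80 + $5,558.16 = $7,861.08
Base monthly escrow = $7,861.08 / 12 = $655.09
Monthly shortage recovery: $747.12 ÷ 12 = $62.26
New monthly escrow = $655.09 + $62.26 = $717.35

$717.35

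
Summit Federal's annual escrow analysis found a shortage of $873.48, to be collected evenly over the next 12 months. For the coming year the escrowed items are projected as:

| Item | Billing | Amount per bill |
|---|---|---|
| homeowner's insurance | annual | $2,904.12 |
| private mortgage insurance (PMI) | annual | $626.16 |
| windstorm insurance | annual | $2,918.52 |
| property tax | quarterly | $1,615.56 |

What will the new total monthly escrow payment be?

$1,148.71

Homeowner's insurance — $2,904.12/yr
Private mortgage insurance (PMI) — $626.16/yr
Windstorm insurance — $2,918.52/yr
Property tax — $1,615.56 × 4 = $6,462.24/yr
Combined annual = $2,904.12 + $626.16 + $2,918.52 + $6,462.24 = $12,911.04
Per month = $12,911.04 / 12 = $1,075.92
Shortage spread = $873.48 / 12 = $72.79/mo
Adjusted monthly = $1,075.92 + $72.79 = $1,148.71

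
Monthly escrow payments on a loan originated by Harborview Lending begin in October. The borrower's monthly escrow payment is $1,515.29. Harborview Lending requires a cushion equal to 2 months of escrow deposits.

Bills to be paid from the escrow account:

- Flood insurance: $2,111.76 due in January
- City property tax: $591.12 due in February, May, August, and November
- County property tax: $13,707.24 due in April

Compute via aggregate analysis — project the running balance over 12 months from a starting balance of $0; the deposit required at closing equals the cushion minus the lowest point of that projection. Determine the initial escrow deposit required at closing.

$9,424.79

Cushion = 2 × $1,515.29 = $3,030.58
Trial balance (start $0, +$1,515.29 each month, − disbursements):
  Oct: +$1,515.29 → $1,515.29
  Nov: +$1,515.29 − $591.12 → $2,439.46
  Dec: +$1,515.29 → $3,954.75
  Jan: +$1,515.29 − $2,111.76 → $3,358.28
  Feb: +$1,515.29 − $591.12 → $4,282.45
  Mar: +$1,515.29 → $5,797.74
  Apr: +$1,515.29 − $13,707.24 → -$6,394.21
  May: +$1,515.29 − $591.12 → -$5,470.04
  Jun: +$1,515.29 → -$3,954.75
  Jul: +$1,515.29 → -$2,439.46
  Aug: +$1,515.29 − $591.12 → -$1,515.29
  Sep: +$1,515.29 → $0.00
Lowest trial balance = -$6,394.21 (Apr)
Initial deposit = cushion − low point = $3,030.58 − (-$6,394.21) = $9,424.79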